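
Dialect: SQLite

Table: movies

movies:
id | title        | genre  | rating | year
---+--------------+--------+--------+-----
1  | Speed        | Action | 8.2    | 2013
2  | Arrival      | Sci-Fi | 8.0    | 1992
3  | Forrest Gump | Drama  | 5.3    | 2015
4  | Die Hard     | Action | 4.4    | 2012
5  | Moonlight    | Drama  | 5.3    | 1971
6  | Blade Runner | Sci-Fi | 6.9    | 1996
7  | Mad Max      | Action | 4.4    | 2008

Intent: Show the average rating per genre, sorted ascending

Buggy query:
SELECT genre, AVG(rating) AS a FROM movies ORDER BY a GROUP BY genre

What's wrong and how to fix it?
Bug: GROUP BY must precede ORDER BY

Fix: Reorder: SELECT … FROM … GROUP BY … ORDER BY …

Corrected query:
SELECT genre, AVG(rating) AS a FROM movies GROUP BY genre ORDER BY a

Result:
genre  | a       
-------+---------
Drama  | 5.3     
Action | 5.666667
Sci-Fi | 7.45    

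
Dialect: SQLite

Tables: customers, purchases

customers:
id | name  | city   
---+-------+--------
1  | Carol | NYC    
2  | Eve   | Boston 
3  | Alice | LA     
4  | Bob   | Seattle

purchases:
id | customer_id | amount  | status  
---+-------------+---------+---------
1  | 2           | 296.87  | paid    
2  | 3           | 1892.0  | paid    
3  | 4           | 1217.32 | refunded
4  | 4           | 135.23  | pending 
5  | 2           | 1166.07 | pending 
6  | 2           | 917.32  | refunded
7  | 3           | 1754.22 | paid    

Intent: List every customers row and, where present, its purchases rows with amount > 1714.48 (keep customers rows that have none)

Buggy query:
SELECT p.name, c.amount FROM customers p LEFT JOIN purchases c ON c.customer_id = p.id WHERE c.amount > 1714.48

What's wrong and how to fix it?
Bug: Filtering c.amount in WHERE discards the NULL rows produced by LEFT JOIN, turning it into an inner join

Fix: Put 'c.amount > 1714.48' in the JOIN's ON clause instead of WHERE

Corrected query:
SELECT p.name, c.amount FROM customers p LEFT JOIN purchases c ON c.customer_id = p.id AND c.amount > 1714.48

Result:
name  | amount 
------+--------
Carol | NULL   
Eve   | NULL   
Alice | 1754.22
Alice | 1892   
Bob   | NULL   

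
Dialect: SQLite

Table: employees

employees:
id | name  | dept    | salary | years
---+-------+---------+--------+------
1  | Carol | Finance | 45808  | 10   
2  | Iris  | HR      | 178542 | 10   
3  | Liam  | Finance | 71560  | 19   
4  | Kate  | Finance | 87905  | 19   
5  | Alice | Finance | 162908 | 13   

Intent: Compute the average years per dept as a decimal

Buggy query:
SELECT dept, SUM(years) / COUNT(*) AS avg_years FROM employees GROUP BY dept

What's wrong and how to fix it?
Bug: SUM(years) and COUNT(*) are both integers; the division truncates the fractional part

Fix: Multiply by 1.0 (or CAST to REAL) to force floating-point division

Corrected query:
SELECT dept, SUM(years) * 1.0 / COUNT(*) AS avg_years FROM employees GROUP BY dept

Result:
dept    | avg_years
--------+----------
Finance | 15.25    
HR      | 10       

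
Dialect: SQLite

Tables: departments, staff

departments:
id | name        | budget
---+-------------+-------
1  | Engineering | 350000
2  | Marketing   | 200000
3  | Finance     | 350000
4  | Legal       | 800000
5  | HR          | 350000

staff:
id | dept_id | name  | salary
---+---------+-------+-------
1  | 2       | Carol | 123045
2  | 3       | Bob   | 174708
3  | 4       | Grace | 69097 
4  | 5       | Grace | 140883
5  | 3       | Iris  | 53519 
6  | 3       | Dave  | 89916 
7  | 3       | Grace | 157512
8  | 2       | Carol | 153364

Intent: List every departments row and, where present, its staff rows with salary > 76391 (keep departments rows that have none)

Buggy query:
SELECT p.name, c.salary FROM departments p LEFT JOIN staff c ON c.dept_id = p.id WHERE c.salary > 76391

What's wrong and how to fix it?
Bug: A WHERE condition on the right-hand table after LEFT JOIN drops unmatched parents

Fix: Move the right-table condition into the ON clause so unmatched parents are kept

Corrected query:
SELECT p.name, c.salary FROM departments p LEFT JOIN staff c ON c.dept_id = p.id AND c.salary > 76391

Result:
name        | salary
------------+-------
Engineering | NULL  
Marketing   | 123045
Marketing   | 153364
Finance     | 89916 
Finance     | 157512
Finance     | 174708
Legal       | NULL  
HR          | 140883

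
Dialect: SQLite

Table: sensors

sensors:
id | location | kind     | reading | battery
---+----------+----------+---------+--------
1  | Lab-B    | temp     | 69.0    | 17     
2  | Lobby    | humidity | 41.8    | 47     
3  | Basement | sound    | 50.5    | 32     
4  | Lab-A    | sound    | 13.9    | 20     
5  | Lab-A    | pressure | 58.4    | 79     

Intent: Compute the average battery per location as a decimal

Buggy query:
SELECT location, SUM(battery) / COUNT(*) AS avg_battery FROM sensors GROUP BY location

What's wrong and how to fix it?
Bug: SUM(battery) and COUNT(*) are both integers; the division truncates the fractional part

Fix: Multiply by 1.0 (or CAST to REAL) to force floating-point division

Corrected query:
SELECT location, SUM(battery) * 1.0 / COUNT(*) AS avg_battery FROM sensors GROUP BY location

Result:
location | avg_battery
---------+------------
Basement | 32         
Lab-A    | 49.5       
Lab-B    | 17         
Lobby    | 47         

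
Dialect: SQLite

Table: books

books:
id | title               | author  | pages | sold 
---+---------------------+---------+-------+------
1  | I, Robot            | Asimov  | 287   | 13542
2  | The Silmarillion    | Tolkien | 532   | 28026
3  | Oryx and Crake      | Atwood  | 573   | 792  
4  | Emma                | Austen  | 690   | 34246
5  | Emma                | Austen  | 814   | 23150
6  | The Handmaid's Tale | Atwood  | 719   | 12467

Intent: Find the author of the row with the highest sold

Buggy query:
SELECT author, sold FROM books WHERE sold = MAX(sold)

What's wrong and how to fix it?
Bug: MAX(sold) is an aggregate and cannot be used directly in WHERE

Fix: Wrap MAX in a scalar subquery so WHERE compares against a single value

Corrected query:
SELECT author, sold FROM books WHERE sold = (SELECT MAX(sold) FROM books)

Result:
author | sold 
-------+------
Austen | 34246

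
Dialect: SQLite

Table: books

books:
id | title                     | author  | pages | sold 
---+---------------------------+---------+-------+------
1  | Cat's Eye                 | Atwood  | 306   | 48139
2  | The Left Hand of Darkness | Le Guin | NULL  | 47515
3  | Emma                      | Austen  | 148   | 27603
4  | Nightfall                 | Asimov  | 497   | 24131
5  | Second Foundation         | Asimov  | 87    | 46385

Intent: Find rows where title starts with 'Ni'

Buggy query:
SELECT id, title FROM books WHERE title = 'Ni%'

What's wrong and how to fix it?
Bug: Wildcards only work with LIKE; '=' treats '%' as a literal character

Fix: Use LIKE for wildcard pattern matching

Corrected query:
SELECT id, title FROM books WHERE title LIKE 'Ni%'

Result:
id | title    
---+----------
4  | Nightfall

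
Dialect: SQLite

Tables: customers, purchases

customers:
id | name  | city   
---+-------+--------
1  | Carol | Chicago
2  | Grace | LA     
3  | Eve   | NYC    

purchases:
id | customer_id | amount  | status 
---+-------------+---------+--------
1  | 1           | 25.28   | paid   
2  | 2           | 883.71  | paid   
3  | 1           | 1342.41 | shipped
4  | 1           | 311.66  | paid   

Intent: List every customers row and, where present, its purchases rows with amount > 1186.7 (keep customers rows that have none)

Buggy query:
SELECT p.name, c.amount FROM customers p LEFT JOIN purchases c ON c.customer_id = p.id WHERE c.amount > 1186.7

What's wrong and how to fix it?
Bug: Filtering c.amount in WHERE discards the NULL rows produced by LEFT JOIN, turning it into an inner join

Fix: Move the right-table condition into the ON clause so unmatched parents are kept

Corrected query:
SELECT p.name, c.amount FROM customers p LEFT JOIN purchases c ON c.customer_id = p.id AND c.amount > 1186.7

Result:
name  | amount 
------+--------
Carol | 1342.41
Grace | NULL   
Eve   | NULL   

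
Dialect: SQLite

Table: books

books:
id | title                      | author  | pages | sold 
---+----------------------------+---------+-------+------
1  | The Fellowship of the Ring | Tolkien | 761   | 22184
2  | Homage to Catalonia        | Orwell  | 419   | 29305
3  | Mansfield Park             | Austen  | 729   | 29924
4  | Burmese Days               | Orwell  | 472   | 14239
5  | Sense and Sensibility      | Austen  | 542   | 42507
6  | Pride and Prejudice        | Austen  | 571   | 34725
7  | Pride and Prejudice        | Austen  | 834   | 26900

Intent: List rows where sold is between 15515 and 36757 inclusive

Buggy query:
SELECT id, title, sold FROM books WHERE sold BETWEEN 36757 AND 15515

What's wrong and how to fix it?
Bug: BETWEEN expects the lower bound first; with 36757 AND 15515 the range is empty

Fix: Swap the bounds so the smaller value comes first

Corrected query:
SELECT id, title, sold FROM books WHERE sold BETWEEN 15515 AND 36757

Result:
id | title                      | sold 
---+----------------------------+------
1  | The Fellowship of the Ring | 22184
2  | Homage to Catalonia        | 29305
3  | Mansfield Park             | 29924
6  | Pride and Prejudice        | 34725
7  | Pride and Prejudice        | 26900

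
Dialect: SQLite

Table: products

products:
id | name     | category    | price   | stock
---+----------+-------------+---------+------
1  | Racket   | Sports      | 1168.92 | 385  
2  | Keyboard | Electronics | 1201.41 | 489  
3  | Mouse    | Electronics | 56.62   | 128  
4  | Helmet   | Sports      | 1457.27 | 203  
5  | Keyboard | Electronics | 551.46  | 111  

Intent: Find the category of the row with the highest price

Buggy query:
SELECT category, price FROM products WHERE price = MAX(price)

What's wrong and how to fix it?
Bug: WHERE is evaluated per row; an aggregate over the whole table isn't defined there

Fix: Use a subquery: WHERE price = (SELECT MAX(price) FROM products)

Corrected query:
SELECT category, price FROM products WHERE price = (SELECT MAX(price) FROM products)

Result:
category | price  
---------+--------
Sports   | 1457.27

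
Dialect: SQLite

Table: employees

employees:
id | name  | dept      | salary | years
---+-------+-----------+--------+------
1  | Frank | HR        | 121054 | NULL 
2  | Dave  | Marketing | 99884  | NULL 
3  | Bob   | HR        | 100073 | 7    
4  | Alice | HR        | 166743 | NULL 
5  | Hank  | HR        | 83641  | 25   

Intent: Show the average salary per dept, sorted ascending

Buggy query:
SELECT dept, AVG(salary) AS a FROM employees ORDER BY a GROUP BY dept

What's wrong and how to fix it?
Bug: GROUP BY must precede ORDER BY

Fix: Move ORDER BY to the end, after GROUP BY

Corrected query:
SELECT dept, AVG(salary) AS a FROM employees GROUP BY dept ORDER BY a

Result:
dept      | a        
----------+----------
Marketing | 99884    
HR        | 117877.75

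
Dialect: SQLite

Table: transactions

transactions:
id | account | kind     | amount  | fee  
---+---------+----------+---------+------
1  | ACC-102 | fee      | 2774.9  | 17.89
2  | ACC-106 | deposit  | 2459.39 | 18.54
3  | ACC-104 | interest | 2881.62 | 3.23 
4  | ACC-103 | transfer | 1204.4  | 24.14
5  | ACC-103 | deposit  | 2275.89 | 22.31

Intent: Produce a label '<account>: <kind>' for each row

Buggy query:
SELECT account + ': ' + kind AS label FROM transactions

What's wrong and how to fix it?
Bug: '+' is numeric addition; on text columns SQLite converts them to 0 instead of concatenating

Fix: Use the || operator for string concatenation

Corrected query:
SELECT account || ': ' || kind AS label FROM transactions

Result:
label            
-----------------
ACC-102: fee     
ACC-106: deposit 
ACC-104: interest
ACC-103: transfer
ACC-103: deposit 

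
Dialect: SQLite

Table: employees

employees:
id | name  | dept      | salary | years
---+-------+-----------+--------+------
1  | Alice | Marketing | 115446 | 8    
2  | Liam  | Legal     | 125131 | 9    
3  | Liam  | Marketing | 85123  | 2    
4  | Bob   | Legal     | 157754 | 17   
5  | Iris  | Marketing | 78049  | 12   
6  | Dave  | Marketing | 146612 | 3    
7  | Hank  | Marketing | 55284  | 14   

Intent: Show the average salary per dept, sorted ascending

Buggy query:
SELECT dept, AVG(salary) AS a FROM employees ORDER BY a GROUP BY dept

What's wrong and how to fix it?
Bug: ORDER BY appears before GROUP BY; SQL clause order requires GROUP BY first

Fix: Reorder: SELECT … FROM … GROUP BY … ORDER BY …

Corrected query:
SELECT dept, AVG(salary) AS a FROM employees GROUP BY dept ORDER BY a

Result:
dept      | a       
----------+---------
Marketing | 96102.8 
Legal     | 141442.5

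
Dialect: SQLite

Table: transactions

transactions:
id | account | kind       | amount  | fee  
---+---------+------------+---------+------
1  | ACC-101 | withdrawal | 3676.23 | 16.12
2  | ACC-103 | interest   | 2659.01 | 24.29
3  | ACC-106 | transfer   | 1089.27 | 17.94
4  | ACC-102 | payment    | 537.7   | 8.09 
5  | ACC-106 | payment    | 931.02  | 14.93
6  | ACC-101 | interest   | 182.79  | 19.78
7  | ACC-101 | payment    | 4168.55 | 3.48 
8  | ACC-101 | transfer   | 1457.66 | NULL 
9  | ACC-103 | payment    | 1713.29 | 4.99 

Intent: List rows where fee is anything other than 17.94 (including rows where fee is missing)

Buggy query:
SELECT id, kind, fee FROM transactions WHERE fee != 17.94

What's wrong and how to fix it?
Bug: 'fee != 17.94' is unknown when fee is NULL, so NULL rows are silently excluded

Fix: Add an explicit OR fee IS NULL to include the missing-value rows

Corrected query:
SELECT id, kind, fee FROM transactions WHERE fee != 17.94 OR fee IS NULL

Result:
id | kind       | fee  
---+------------+------
1  | withdrawal | 16.12
2  | interest   | 24.29
4  | payment    | 8.09 
5  | payment    | 14.93
6  | interest   | 19.78
7  | payment    | 3.48 
8  | transfer   | NULL 
9  | payment    | 4.99 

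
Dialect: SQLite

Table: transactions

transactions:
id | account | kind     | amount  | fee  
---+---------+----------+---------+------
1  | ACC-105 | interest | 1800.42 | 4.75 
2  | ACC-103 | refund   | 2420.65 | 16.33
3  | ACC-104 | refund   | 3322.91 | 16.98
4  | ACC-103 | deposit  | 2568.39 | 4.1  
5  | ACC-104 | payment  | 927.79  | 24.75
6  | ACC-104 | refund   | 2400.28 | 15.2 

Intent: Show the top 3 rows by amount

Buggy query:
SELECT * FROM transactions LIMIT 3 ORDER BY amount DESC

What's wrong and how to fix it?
Bug: ORDER BY cannot follow LIMIT; LIMIT is the final clause

Fix: Sort with ORDER BY, then apply LIMIT

Corrected query:
SELECT * FROM transactions ORDER BY amount DESC LIMIT 3

Result:
id | account | kind    | amount  | fee  
---+---------+---------+---------+------
3  | ACC-104 | refund  | 3322.91 | 16.98
4  | ACC-103 | deposit | 2568.39 | 4.1  
2  | ACC-103 | refund  | 2420.65 | 16.33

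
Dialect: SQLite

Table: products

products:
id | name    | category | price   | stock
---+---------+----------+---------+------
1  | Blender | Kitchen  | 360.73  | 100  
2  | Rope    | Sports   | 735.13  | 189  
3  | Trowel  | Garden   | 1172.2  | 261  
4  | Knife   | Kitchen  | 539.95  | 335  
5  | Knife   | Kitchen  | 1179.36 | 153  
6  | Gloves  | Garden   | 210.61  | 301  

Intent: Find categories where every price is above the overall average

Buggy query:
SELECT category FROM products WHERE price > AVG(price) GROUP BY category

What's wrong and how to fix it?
Bug: AVG() is an aggregate; it can't sit directly in WHERE

Fix: Compute the overall average in a scalar subquery and compare each group's MIN against it in HAVING

Corrected query:
SELECT category FROM products GROUP BY category HAVING MIN(price) > (SELECT AVG(price) FROM products)

Result:
category
--------
Sports  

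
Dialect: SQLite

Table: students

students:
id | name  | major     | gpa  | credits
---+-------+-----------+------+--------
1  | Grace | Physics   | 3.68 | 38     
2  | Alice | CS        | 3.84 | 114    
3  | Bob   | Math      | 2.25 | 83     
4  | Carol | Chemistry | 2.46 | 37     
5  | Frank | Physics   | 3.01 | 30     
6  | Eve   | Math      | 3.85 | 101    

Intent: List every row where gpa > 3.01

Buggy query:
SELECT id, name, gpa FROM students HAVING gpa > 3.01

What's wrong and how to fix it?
Bug: HAVING filters the output of aggregation, but this query has no GROUP BY and no aggregate functions, so SQLite rejects it (HAVING clause on a non-aggregate query); the condition here is per row

Fix: Replace HAVING with WHERE since the condition applies to individual rows

Corrected query:
SELECT id, name, gpa FROM students WHERE gpa > 3.01

Result:
id | name  | gpa 
---+-------+-----
1  | Grace | 3.68
2  | Alice | 3.84
6  | Eve   | 3.85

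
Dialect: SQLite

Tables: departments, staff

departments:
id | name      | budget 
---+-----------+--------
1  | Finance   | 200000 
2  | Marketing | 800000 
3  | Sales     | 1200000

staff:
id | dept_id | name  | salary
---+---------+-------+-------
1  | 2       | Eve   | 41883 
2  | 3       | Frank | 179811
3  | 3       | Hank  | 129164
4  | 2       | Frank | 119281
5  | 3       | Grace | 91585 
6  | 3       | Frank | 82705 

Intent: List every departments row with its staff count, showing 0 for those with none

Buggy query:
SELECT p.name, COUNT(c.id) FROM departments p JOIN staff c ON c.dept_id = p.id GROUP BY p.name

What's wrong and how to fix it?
Bug: An inner join excludes parents with zero children

Fix: Switch to LEFT JOIN to retain unmatched parent rows

Corrected query:
SELECT p.name, COUNT(c.id) FROM departments p LEFT JOIN staff c ON c.dept_id = p.id GROUP BY p.name

Result:
name      | COUNT(c.id)
----------+------------
Finance   | 0          
Marketing | 2          
Sales     | 4          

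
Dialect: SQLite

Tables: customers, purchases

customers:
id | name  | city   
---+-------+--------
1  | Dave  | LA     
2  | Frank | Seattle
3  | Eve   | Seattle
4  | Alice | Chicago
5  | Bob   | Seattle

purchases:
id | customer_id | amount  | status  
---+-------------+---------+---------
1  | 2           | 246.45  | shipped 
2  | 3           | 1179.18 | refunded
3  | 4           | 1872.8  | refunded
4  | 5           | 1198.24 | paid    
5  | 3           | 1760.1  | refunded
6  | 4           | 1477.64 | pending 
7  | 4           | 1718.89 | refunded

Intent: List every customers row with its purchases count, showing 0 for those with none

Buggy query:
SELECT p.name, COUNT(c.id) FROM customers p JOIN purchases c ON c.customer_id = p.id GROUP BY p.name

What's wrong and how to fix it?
Bug: An inner join excludes parents with zero children

Fix: Use LEFT JOIN so parents without children still appear (COUNT(c.id) gives 0)

Corrected query:
SELECT p.name, COUNT(c.id) FROM customers p LEFT JOIN purchases c ON c.customer_id = p.id GROUP BY p.name

Result:
name  | COUNT(c.id)
------+------------
Alice | 3          
Bob   | 1          
Dave  | 0          
Eve   | 2          
Frank | 1          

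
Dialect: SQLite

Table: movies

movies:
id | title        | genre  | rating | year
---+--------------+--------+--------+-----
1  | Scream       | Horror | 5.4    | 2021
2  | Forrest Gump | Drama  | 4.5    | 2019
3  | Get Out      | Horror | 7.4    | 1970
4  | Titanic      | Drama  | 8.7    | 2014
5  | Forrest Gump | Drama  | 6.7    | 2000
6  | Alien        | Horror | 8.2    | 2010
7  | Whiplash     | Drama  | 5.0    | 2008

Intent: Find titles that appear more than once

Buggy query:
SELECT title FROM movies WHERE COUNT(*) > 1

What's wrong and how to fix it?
Bug: WHERE can't reference COUNT(*); aggregates are computed after WHERE

Fix: GROUP BY title, then filter groups with HAVING COUNT(*) > 1

Corrected query:
SELECT title FROM movies GROUP BY title HAVING COUNT(*) > 1

Result:
title       
------------
Forrest Gump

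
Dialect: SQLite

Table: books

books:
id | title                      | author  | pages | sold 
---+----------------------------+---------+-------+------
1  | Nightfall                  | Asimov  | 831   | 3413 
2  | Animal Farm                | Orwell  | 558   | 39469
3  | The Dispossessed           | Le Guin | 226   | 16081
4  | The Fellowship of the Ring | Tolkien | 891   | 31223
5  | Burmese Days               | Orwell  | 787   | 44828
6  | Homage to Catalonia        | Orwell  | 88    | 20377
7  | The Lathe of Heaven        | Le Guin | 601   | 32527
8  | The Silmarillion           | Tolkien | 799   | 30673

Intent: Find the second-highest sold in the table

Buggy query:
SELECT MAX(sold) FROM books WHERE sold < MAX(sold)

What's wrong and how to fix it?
Bug: The inner MAX is an aggregate inside WHERE, which is not allowed

Fix: Compute the overall MAX in a subquery, then take MAX of rows below it

Corrected query:
SELECT MAX(sold) FROM books WHERE sold < (SELECT MAX(sold) FROM books)

Result:
MAX(sold)
---------
39469    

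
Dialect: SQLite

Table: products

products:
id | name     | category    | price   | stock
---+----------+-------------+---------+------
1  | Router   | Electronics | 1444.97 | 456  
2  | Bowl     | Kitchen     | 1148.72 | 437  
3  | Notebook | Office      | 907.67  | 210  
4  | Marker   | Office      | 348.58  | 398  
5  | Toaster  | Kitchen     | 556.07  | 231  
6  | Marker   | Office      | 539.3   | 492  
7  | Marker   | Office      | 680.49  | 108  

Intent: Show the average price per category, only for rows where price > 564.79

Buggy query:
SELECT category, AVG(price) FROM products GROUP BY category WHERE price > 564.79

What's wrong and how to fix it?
Bug: WHERE cannot follow GROUP BY

Fix: Move the WHERE clause before GROUP BY

Corrected query:
SELECT category, AVG(price) FROM products WHERE price > 564.79 GROUP BY category

Result:
category    | AVG(price)
------------+-----------
Electronics | 1444.97   
Kitchen     | 1148.72   
Office      | 794.08    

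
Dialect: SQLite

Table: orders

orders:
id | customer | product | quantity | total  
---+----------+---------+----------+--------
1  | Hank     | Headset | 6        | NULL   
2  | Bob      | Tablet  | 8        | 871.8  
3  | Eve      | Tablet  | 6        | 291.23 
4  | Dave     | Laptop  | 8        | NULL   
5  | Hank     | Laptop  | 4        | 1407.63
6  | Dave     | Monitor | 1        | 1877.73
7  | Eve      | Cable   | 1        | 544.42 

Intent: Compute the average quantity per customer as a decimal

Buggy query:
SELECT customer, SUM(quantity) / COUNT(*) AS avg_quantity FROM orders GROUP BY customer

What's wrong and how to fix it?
Bug: Both operands are integers, so '/' performs integer division and truncates

Fix: Cast one side to REAL so the division keeps the fractional part

Corrected query:
SELECT customer, SUM(quantity) * 1.0 / COUNT(*) AS avg_quantity FROM orders GROUP BY customer

Result:
customer | avg_quantity
---------+-------------
Bob      | 8           
Dave     | 4.5         
Eve      | 3.5         
Hank     | 5           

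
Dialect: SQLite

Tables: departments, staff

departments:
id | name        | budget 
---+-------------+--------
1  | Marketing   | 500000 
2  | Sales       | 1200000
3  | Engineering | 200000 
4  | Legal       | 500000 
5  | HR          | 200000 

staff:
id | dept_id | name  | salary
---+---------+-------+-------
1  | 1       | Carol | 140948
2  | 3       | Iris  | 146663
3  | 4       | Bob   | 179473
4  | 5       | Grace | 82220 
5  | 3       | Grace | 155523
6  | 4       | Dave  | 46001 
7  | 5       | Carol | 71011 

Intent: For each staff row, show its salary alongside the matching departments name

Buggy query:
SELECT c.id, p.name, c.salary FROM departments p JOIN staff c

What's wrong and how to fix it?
Bug: JOIN with no ON clause produces a cartesian product; every staff row pairs with every departments row

Fix: Add ON c.dept_id = p.id to the JOIN

Corrected query:
SELECT c.id, p.name, c.salary FROM departments p JOIN staff c ON c.dept_id = p.id

Result:
id | name        | salary
---+-------------+-------
1  | Marketing   | 140948
2  | Engineering | 146663
3  | Legal       | 179473
4  | HR          | 82220 
5  | Engineering | 155523
6  | Legal       | 46001 
7  | HR          | 71011 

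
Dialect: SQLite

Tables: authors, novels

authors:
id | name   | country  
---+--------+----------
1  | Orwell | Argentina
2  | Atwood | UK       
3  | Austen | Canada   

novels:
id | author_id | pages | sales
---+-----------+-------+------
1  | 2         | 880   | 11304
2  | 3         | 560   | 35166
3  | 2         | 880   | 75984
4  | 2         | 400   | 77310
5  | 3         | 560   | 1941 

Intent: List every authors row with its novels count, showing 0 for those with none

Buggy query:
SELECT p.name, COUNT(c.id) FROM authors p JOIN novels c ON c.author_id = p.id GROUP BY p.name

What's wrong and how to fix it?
Bug: An inner join excludes parents with zero children

Fix: Use LEFT JOIN so parents without children still appear (COUNT(c.id) gives 0)

Corrected query:
SELECT p.name, COUNT(c.id) FROM authors p LEFT JOIN novels c ON c.author_id = p.id GROUP BY p.name

Result:
name   | COUNT(c.id)
-------+------------
Atwood | 3          
Austen | 2          
Orwell | 0          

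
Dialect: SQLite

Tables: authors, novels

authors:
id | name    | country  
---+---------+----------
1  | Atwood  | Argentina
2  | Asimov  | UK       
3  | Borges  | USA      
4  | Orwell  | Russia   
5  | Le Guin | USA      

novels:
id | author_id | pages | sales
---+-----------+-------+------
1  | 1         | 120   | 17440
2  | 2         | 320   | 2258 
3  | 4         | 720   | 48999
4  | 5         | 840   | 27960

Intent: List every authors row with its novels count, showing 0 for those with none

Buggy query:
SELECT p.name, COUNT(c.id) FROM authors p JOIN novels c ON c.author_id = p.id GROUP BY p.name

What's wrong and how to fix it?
Bug: An inner join excludes parents with zero children

Fix: Switch to LEFT JOIN to retain unmatched parent rows

Corrected query:
SELECT p.name, COUNT(c.id) FROM authors p LEFT JOIN novels c ON c.author_id = p.id GROUP BY p.name

Result:
name    | COUNT(c.id)
--------+------------
Asimov  | 1          
Atwood  | 1          
Borges  | 0          
Le Guin | 1          
Orwell  | 1          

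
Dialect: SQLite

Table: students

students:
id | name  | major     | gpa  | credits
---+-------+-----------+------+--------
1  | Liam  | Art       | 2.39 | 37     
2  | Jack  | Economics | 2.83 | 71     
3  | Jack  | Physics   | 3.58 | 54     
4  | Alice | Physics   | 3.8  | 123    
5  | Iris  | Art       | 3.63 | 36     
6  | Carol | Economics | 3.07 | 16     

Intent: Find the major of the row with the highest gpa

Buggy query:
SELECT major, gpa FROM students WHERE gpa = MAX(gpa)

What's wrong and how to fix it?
Bug: WHERE is evaluated per row; an aggregate over the whole table isn't defined there

Fix: Wrap MAX in a scalar subquery so WHERE compares against a single value

Corrected query:
SELECT major, gpa FROM students WHERE gpa = (SELECT MAX(gpa) FROM students)

Result:
major   | gpa
--------+----
Physics | 3.8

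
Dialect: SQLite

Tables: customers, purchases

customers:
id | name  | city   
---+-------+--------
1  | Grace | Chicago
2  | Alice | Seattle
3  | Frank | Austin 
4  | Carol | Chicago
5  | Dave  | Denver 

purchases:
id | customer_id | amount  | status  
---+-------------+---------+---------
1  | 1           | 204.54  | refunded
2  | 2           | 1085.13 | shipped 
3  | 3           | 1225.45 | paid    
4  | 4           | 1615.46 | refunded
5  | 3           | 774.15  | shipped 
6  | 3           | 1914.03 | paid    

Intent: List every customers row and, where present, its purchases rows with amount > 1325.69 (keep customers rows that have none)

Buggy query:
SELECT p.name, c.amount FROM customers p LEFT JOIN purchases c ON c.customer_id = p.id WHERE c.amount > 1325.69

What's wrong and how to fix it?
Bug: Filtering c.amount in WHERE discards the NULL rows produced by LEFT JOIN, turning it into an inner join

Fix: Move the right-table condition into the ON clause so unmatched parents are kept

Corrected query:
SELECT p.name, c.amount FROM customers p LEFT JOIN purchases c ON c.customer_id = p.id AND c.amount > 1325.69

Result:
name  | amount 
------+--------
Grace | NULL   
Alice | NULL   
Frank | 1914.03
Carol | 1615.46
Dave  | NULL   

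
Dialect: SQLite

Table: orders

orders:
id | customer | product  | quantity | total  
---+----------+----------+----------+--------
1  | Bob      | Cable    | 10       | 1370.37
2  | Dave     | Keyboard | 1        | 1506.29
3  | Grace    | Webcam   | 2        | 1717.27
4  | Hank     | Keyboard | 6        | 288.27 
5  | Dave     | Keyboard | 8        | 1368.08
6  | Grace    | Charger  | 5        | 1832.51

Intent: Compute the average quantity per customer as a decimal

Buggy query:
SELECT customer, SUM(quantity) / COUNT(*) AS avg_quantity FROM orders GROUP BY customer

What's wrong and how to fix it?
Bug: Both operands are integers, so '/' performs integer division and truncates

Fix: Cast one side to REAL so the division keeps the fractional part

Corrected query:
SELECT customer, SUM(quantity) * 1.0 / COUNT(*) AS avg_quantity FROM orders GROUP BY customer

Result:
customer | avg_quantity
---------+-------------
Bob      | 10          
Dave     | 4.5         
Grace    | 3.5         
Hank     | 6           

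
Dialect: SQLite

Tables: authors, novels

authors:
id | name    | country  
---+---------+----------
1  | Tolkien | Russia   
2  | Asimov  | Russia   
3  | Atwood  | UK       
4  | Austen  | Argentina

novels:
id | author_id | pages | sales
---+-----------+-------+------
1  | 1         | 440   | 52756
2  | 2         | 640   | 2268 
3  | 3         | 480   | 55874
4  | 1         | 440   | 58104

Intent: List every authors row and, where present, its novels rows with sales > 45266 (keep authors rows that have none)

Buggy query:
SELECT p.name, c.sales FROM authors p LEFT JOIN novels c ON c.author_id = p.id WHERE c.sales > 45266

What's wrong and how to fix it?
Bug: Filtering c.sales in WHERE discards the NULL rows produced by LEFT JOIN, turning it into an inner join

Fix: Put 'c.sales > 45266' in the JOIN's ON clause instead of WHERE

Corrected query:
SELECT p.name, c.sales FROM authors p LEFT JOIN novels c ON c.author_id = p.id AND c.sales > 45266

Result:
name    | sales
--------+------
Tolkien | 52756
Tolkien | 58104
Asimov  | NULL 
Atwood  | 55874
Austen  | NULL 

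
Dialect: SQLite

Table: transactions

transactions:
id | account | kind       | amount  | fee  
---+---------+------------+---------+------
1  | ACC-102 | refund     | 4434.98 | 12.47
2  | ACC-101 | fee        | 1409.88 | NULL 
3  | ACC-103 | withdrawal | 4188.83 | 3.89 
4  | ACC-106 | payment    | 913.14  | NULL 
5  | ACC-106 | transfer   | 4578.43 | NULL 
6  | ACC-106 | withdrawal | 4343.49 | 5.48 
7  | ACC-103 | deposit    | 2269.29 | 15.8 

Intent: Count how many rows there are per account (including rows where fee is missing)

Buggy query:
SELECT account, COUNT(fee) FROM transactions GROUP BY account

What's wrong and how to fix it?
Bug: COUNT(column) counts non-NULL values only; rows with NULL fee aren't counted

Fix: Use COUNT(*) to count all rows regardless of NULL

Corrected query:
SELECT account, COUNT(*) FROM transactions GROUP BY account

Result:
account | COUNT(*)
--------+---------
ACC-101 | 1       
ACC-102 | 1       
ACC-103 | 2       
ACC-106 | 3       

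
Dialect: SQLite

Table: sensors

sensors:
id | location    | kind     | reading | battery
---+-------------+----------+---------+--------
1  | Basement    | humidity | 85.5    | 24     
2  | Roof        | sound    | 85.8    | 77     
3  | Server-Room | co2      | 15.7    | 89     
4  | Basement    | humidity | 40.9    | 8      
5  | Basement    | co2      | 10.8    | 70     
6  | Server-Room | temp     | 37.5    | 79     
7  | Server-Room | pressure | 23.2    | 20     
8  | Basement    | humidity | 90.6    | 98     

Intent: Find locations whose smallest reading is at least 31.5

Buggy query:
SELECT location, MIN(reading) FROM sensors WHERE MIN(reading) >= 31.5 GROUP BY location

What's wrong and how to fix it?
Bug: Aggregates like MIN are computed per group after WHERE runs

Fix: Use HAVING for the per-group MIN condition

Corrected query:
SELECT location, MIN(reading) FROM sensors GROUP BY location HAVING MIN(reading) >= 31.5

Result:
location | MIN(reading)
---------+-------------
Roof     | 85.8        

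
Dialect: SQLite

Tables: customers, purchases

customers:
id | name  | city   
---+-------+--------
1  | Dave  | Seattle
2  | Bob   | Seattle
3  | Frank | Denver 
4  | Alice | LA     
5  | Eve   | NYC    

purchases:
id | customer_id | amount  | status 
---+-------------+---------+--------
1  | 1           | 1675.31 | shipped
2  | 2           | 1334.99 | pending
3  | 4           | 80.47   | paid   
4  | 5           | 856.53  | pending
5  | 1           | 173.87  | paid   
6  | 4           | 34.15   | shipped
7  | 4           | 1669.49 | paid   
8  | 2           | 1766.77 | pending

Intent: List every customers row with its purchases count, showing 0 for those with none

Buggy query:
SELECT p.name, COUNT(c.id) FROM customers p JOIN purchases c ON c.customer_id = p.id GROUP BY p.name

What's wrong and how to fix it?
Bug: INNER JOIN drops customers rows that have no matching purchases rows

Fix: Use LEFT JOIN so parents without children still appear (COUNT(c.id) gives 0)

Corrected query:
SELECT p.name, COUNT(c.id) FROM customers p LEFT JOIN purchases c ON c.customer_id = p.id GROUP BY p.name

Result:
name  | COUNT(c.id)
------+------------
Alice | 3          
Bob   | 2          
Dave  | 2          
Eve   | 1          
Frank | 0          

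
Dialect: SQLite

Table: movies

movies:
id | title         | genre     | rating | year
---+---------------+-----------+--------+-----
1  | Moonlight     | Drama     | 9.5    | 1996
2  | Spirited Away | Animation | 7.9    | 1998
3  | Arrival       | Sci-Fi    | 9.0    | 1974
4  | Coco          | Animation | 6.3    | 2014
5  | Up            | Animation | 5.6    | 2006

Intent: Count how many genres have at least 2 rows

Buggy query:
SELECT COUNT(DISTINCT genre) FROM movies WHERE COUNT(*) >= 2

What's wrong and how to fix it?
Bug: COUNT(*) cannot appear in WHERE; the per-group count doesn't exist yet

Fix: Group first with HAVING COUNT(*) >= 2, then COUNT the resulting groups

Corrected query:
SELECT COUNT(*) FROM (SELECT genre FROM movies GROUP BY genre HAVING COUNT(*) >= 2)

Result:
COUNT(*)
--------
1       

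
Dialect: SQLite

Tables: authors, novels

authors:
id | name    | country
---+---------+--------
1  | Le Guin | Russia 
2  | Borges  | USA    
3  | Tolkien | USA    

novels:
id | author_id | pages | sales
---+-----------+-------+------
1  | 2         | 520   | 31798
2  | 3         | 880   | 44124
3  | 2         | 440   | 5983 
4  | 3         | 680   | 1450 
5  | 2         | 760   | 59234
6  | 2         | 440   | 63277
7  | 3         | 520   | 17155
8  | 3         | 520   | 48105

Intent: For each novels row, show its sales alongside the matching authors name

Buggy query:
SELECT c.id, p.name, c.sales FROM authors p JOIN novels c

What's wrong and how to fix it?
Bug: JOIN with no ON clause produces a cartesian product; every novels row pairs with every authors row

Fix: Add ON c.author_id = p.id to the JOIN

Corrected query:
SELECT c.id, p.name, c.sales FROM authors p JOIN novels c ON c.author_id = p.id

Result:
id | name    | sales
---+---------+------
1  | Borges  | 31798
2  | Tolkien | 44124
3  | Borges  | 5983 
4  | Tolkien | 1450 
5  | Borges  | 59234
6  | Borges  | 63277
7  | Tolkien | 17155
8  | Tolkien | 48105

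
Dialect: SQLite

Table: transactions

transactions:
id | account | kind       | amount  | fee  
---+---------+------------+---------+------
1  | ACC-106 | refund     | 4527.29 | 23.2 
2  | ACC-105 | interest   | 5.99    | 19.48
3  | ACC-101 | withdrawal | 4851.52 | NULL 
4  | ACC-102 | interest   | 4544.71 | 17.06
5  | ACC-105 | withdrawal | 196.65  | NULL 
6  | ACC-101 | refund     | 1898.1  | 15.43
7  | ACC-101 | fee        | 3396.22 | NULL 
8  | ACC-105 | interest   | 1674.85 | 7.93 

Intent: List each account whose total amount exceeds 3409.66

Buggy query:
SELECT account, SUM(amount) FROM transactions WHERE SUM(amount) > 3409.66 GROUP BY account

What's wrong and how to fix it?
Bug: Aggregate functions cannot appear in a WHERE clause

Fix: Use HAVING (which filters groups after aggregation) instead of WHERE

Corrected query:
SELECT account, SUM(amount) FROM transactions GROUP BY account HAVING SUM(amount) > 3409.66

Result:
account | SUM(amount)
--------+------------
ACC-101 | 10145.84   
ACC-102 | 4544.71    
ACC-106 | 4527.29    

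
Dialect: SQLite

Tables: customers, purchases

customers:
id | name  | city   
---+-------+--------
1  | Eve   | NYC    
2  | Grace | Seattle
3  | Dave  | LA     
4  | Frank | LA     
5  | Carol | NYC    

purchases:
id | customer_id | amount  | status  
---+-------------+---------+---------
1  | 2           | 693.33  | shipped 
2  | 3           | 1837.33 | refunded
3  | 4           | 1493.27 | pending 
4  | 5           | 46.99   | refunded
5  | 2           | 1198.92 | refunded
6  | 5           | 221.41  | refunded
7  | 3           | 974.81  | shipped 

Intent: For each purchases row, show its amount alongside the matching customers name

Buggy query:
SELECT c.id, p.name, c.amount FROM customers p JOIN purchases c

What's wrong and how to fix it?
Bug: JOIN with no ON clause produces a cartesian product; every purchases row pairs with every customers row

Fix: Add ON c.customer_id = p.id to the JOIN

Corrected query:
SELECT c.id, p.name, c.amount FROM customers p JOIN purchases c ON c.customer_id = p.id

Result:
id | name  | amount 
---+-------+--------
1  | Grace | 693.33 
2  | Dave  | 1837.33
3  | Frank | 1493.27
4  | Carol | 46.99  
5  | Grace | 1198.92
6  | Carol | 221.41 
7  | Dave  | 974.81 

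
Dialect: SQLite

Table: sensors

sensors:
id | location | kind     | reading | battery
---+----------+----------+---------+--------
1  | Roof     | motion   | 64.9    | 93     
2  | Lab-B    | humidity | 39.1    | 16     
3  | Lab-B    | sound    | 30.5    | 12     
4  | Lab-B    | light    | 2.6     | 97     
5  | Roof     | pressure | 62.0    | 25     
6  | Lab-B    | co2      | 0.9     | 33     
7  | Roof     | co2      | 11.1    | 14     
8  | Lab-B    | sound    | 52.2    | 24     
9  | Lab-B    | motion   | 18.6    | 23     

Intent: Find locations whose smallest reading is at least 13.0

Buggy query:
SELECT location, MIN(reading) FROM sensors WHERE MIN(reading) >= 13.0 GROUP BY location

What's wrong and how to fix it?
Bug: MIN() in WHERE is a misuse of aggregate

Fix: Use HAVING for the per-group MIN condition

Corrected query:
SELECT location, MIN(reading) FROM sensors GROUP BY location HAVING MIN(reading) >= 13.0

Result:
(no rows)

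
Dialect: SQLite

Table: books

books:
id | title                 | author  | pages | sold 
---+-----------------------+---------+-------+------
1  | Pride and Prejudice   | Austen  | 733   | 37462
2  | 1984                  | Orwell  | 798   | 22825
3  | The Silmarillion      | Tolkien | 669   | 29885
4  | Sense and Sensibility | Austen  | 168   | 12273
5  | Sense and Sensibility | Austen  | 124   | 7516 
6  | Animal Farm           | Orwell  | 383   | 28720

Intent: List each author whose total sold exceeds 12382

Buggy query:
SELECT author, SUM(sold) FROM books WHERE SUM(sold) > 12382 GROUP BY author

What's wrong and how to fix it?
Bug: Aggregate functions cannot appear in a WHERE clause

Fix: Use HAVING (which filters groups after aggregation) instead of WHERE

Corrected query:
SELECT author, SUM(sold) FROM books GROUP BY author HAVING SUM(sold) > 12382

Result:
author  | SUM(sold)
--------+----------
Austen  | 57251    
Orwell  | 51545    
Tolkien | 29885    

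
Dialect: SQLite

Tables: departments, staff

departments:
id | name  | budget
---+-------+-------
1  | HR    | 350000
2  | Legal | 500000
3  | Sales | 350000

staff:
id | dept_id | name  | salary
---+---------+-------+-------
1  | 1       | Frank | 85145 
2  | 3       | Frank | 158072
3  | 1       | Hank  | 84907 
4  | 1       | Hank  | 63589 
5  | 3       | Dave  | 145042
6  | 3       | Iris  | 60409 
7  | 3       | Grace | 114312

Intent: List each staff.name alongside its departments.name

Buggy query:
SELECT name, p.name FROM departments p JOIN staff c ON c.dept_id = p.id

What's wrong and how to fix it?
Bug: Both tables have a 'name' column; the unqualified reference is ambiguous

Fix: Qualify the column with its table alias (c.name)

Corrected query:
SELECT c.name, p.name FROM departments p JOIN staff c ON c.dept_id = p.id

Result:
name  | name 
------+------
Frank | HR   
Frank | Sales
Hank  | HR   
Hank  | HR   
Dave  | Sales
Iris  | Sales
Grace | Sales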